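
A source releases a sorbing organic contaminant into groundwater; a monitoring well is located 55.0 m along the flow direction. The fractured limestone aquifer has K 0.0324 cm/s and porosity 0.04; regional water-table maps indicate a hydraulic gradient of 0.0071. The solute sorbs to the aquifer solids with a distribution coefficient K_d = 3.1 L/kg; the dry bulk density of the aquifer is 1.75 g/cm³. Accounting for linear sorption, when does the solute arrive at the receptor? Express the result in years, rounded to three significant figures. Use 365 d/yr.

4.14 years

K = 0.0324 cm/s × 864 = 27.99 m/d
Specific discharge q = 27.99 × 0.0071 = 0.1988 m/d
v = Ki/n = 27.99·0.0071/0.04 = 4.969 m/d
Retardation R = 1 + ρ_b·K_d/n = 1 + 1.75×3.1/0.04 = 136.6
Contaminant velocity v_c = v/R = 4.969/136.6 = 0.03637 m/d
t = L/v_c = 55.0/0.03637 = 1512 d
   = 1512/365 = 4.14 yr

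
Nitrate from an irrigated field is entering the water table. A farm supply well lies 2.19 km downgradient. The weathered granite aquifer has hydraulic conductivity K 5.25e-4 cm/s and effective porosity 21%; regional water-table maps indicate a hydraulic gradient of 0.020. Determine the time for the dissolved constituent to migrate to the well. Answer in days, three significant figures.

50700 days

K = 5.25e-4 cm/s × 864 = 0.4536 m/d
Darcy flux q = K·i = 0.4536 × 0.020 = 0.009072 m/d
Seepage velocity v = q / n = 0.009072 / 0.21 = 0.04320 m/d
L = 2.19 km = 2190 m
t = L / v = 2190 / 0.04320 = 50690 d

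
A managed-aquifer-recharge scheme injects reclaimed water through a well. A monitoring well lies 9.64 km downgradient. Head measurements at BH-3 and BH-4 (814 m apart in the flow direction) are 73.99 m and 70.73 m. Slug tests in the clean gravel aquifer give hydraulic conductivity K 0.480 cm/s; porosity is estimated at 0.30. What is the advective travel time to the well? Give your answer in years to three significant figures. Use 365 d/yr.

4.77 years

Hydraulic gradient i = (73.99 − 70.73) / 814 = 3.26 / 814 = 0.004005
K = 0.480 cm/s × 864 = 414.7 m/d
q = Ki = 414.7 × 0.004005 = 1.661 m/d
v_s = q/n_e = 1.661/0.30 = 5.536 m/d
L = 9.64 km = 9640 m
t = L / v = 9640 / 5.536 = 1741 d
   = 1741 / 365 = 4.77 yr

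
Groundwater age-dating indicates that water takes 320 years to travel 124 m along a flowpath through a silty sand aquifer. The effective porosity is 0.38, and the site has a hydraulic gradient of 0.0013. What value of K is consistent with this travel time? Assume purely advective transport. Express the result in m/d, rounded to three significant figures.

t = 320 years = 116800 d
v = L / t = 124 / 116800 = 0.001062 m/d
K = v · n / i = 0.001062 × 0.38 / 0.0013 = 0.310 m/d

0.310 m/d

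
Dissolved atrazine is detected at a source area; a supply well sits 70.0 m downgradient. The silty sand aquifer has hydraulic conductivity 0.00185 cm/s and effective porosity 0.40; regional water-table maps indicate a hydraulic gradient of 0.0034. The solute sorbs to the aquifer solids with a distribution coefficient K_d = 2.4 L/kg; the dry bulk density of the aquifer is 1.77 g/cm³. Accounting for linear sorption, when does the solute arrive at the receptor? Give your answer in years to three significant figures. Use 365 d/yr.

164 years

K = 0.00185 cm/s × 864 = 1.598 m/d
Specific discharge q = 1.598 × 0.0034 = 0.005435 m/d
v_s = q/n_e = 0.005435/0.40 = 0.01359 m/d
Retardation R = 1 + ρ_b·K_d/n = 1 + 1.77×2.4/0.40 = 11.62
Contaminant velocity v_c = v/R = 0.01359/11.62 = 0.001169 m/d
t = L/v_c = 70.0/0.001169 = 59870 d
   = 59870/365 = 164 yr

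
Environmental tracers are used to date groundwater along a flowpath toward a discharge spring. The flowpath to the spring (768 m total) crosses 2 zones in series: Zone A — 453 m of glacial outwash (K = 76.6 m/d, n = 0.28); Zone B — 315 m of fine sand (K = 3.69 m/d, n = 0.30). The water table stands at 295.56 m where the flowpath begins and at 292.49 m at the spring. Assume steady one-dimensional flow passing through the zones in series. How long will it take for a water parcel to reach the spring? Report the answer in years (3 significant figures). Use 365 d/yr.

Total head drop ΔH = 295.56 − 292.49 = 3.07 m
Steady 1-D flow in series ⇒ the Darcy flux q is identical in every zone and the zone head losses add (resistances L/K in series).
Σ(L/K) = 453/76.6 + 315/3.69 = 5.914 + 85.37 = 91.28 d
q = ΔH / Σ(L/K) = 3.07 / 91.28 = 0.03363 m/d (same in every zone)
Zone A: v = q/n = 0.03363/0.28 = 0.1201 m/d → t_A = 453/0.1201 = 3771 d
Zone B: v = q/n = 0.03363/0.30 = 0.1121 m/d → t_B = 315/0.1121 = 2810 d
Total t = 3771 + 2810 = 6581 d
   = 6581 / 365 = 18.0 yr

18.0 years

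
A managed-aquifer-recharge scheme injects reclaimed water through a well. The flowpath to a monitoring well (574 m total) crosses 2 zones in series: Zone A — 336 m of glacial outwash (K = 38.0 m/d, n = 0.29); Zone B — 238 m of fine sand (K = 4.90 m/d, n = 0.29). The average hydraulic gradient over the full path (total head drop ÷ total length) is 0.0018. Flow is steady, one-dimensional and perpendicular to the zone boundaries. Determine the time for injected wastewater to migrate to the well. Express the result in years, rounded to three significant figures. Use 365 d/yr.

For zones in series the flux q is common to all zones; the equivalent conductivity is the harmonic (thickness-weighted) mean, K_eq = L_total / Σ(L_j/K_j).
Σ(L/K) = 336/38.0 + 238/4.90 = 8.842 + 48.57 = 57.41 d
K_eq = L_total / Σ(L/K) = 574 / 57.41 = 9.998 m/d
q = K_eq · i = 9.998 × 0.0018 = 0.01800 m/d (same in every zone)
Zone A: v = q/n = 0.01800/0.29 = 0.06205 m/d → t_A = 336/0.06205 = 5415 d
Zone B: v = q/n = 0.01800/0.29 = 0.06205 m/d → t_B = 238/0.06205 = 3835 d
Total t = 5415 + 3835 = 9250 d
   = 9250 / 365 = 25.3 yr

25.3 years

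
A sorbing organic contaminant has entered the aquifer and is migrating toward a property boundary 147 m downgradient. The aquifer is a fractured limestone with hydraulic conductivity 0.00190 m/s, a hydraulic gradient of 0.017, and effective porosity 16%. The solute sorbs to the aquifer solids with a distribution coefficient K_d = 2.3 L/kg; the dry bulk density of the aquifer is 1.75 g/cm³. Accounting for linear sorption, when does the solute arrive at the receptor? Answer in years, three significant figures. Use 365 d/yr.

0.604 years

K = 0.00190 m/s × 86400 s/d = 164.2 m/d
q = Ki = 164.2 × 0.017 = 2.791 m/d
Seepage velocity v = q / n = 2.791 / 0.16 = 17.44 m/d
Retardation R = 1 + ρ_b·K_d/n = 1 + 1.75×2.3/0.16 = 26.16
Contaminant velocity v_c = v/R = 17.44/26.16 = 0.6668 m/d
t = L/v_c = 147/0.6668 = 220.4 d
   = 220.4/365 = 0.604 yr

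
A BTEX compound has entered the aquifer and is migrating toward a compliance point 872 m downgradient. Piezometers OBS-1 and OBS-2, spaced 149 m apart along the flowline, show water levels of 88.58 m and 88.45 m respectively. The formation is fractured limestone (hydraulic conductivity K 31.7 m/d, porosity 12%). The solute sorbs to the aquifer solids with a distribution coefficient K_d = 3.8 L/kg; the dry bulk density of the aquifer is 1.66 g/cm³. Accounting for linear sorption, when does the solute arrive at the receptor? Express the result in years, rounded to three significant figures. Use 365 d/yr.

Hydraulic gradient i = (88.58 − 88.45) / 149 = 0.13 / 149 = 8.725e-4
Darcy flux q = K·i = 31.7 × 8.725e-4 = 0.02766 m/d
v = Ki/n = 31.7·8.725e-4/0.12 = 0.2305 m/d
Retardation R = 1 + ρ_b·K_d/n = 1 + 1.66×3.8/0.12 = 53.57
Contaminant velocity v_c = v/R = 0.2305/53.57 = 0.004303 m/d
t = L/v_c = 872/0.004303 = 202700 d
   = 202700/365 = 555 yr

555 years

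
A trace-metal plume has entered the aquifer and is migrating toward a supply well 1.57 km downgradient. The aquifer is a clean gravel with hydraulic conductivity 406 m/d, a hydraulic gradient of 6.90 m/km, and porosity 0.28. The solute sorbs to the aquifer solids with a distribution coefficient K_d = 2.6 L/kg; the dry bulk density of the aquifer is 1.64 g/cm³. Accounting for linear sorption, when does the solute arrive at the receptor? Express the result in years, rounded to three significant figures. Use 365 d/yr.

Darcy flux q = K·i = 406 × 0.0069 = 2.801 m/d
Seepage velocity v = q / n = 2.801 / 0.28 = 10.00 m/d
Retardation R = 1 + ρ_b·K_d/n = 1 + 1.64×2.6/0.28 = 16.23
Contaminant velocity v_c = v/R = 10.00/16.23 = 0.6165 m/d
L = 1.57 km = 1570 m
t = L/v_c = 1570/0.6165 = 2547 d
   = 2547/365 = 6.98 yr

6.98 years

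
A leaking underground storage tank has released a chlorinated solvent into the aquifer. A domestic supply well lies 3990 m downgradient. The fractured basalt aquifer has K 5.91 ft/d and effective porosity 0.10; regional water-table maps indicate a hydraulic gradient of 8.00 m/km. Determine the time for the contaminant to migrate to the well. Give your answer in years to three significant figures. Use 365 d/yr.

75.9 years

K = 5.91 ft/d × 0.3048 = 1.801 m/d
q = Ki = 1.801 × 0.0080 = 0.01441 m/d
Seepage velocity v = q / n = 0.01441 / 0.10 = 0.1441 m/d
t = L / v = 3990 / 0.1441 = 27690 d
   = 27690 / 365 = 75.9 yr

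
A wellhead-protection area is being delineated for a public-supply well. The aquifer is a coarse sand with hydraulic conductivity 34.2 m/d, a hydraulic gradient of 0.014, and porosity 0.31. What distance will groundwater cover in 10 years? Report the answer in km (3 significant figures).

5.64 km

q = Ki = 34.2 × 0.014 = 0.4788 m/d
Average linear velocity = 0.4788 / 0.31 = 1.545 m/d
T = 10 yr × 365 = 3650 d
L = v × T = 1.545 × 3650 = 5637 m
   = 5.64 km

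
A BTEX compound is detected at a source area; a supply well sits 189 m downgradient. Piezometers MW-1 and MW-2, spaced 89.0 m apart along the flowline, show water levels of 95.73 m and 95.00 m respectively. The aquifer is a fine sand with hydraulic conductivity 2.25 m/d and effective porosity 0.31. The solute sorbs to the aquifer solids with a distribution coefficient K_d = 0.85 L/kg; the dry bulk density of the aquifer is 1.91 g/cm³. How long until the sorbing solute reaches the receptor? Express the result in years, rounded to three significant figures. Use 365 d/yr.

54.2 years

Hydraulic gradient i = (95.73 − 95.00) / 89.0 = 0.73 / 89.0 = 0.008202
Specific discharge q = 2.25 × 0.008202 = 0.01846 m/d
v_s = q/n_e = 0.01846/0.31 = 0.05953 m/d
Retardation R = 1 + ρ_b·K_d/n = 1 + 1.91×0.85/0.31 = 6.237
Contaminant velocity v_c = v/R = 0.05953/6.237 = 0.009545 m/d
t = L/v_c = 189/0.009545 = 19800 d
   = 19800/365 = 54.2 yr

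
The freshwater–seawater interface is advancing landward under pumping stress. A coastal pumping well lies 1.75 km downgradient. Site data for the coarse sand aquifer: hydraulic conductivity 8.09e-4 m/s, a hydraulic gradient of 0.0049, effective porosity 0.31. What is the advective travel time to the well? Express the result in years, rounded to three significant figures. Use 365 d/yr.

K = 8.09e-4 m/s × 86400 s/d = 69.90 m/d
q = Ki = 69.90 × 0.0049 = 0.3425 m/d
Seepage velocity v = q / n = 0.3425 / 0.31 = 1.105 m/d
L = 1.75 km = 1750 m
t = L / v = 1750 / 1.105 = 1584 d
   = 1584 / 365 = 4.34 yr

4.34 years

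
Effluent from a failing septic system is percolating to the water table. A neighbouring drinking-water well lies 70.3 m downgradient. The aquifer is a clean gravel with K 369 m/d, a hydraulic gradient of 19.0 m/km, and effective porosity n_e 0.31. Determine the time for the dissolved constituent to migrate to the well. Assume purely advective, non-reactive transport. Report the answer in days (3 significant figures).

q = Ki = 369 × 0.019 = 7.011 m/d
v = Ki/n = 369·0.019/0.31 = 22.62 m/d
t = L / v = 70.3 / 22.62 = 3.108 d

3.11 days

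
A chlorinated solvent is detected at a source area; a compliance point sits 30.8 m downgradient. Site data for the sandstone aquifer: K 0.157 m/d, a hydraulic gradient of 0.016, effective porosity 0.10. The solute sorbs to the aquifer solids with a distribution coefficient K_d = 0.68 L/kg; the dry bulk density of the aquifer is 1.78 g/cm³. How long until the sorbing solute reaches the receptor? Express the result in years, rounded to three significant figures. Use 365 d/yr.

q = Ki = 0.157 × 0.016 = 0.002512 m/d
Average linear velocity = 0.002512 / 0.10 = 0.02512 m/d
Retardation R = 1 + ρ_b·K_d/n = 1 + 1.78×0.68/0.10 = 13.10
Contaminant velocity v_c = v/R = 0.02512/13.10 = 0.001917 m/d
t = L/v_c = 30.8/0.001917 = 16070 d
   = 16070/365 = 44.0 yr

44.0 years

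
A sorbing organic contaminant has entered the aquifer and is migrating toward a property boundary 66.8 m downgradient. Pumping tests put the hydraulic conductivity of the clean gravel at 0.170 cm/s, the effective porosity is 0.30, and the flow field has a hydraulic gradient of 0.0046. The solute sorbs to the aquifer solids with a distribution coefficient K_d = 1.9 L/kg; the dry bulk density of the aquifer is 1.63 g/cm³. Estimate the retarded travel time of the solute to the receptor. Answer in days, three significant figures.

K = 0.170 cm/s × 864 = 146.9 m/d
Darcy flux q = K·i = 146.9 × 0.0046 = 0.6756 m/d
v = Ki/n = 146.9·0.0046/0.30 = 2.252 m/d
Retardation R = 1 + ρ_b·K_d/n = 1 + 1.63×1.9/0.30 = 11.32
Contaminant velocity v_c = v/R = 2.252/11.32 = 0.1989 m/d
t = L/v_c = 66.8/0.1989 = 335.9 d

336 days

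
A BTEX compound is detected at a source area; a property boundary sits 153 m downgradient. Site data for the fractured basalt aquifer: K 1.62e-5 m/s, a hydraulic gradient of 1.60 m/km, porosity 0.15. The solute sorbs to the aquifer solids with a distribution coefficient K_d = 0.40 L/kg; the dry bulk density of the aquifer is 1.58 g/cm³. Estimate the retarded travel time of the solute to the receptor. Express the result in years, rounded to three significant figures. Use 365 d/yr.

146 years

K = 1.62e-5 m/s × 86400 s/d = 1.400 m/d
q = Ki = 1.400 × 0.0016 = 0.002239 m/d
Seepage velocity v = q / n = 0.002239 / 0.15 = 0.01493 m/d
Retardation R = 1 + ρ_b·K_d/n = 1 + 1.58×0.40/0.15 = 5.213
Contaminant velocity v_c = v/R = 0.01493/5.213 = 0.002864 m/d
t = L/v_c = 153/0.002864 = 53430 d
   = 53430/365 = 146 yr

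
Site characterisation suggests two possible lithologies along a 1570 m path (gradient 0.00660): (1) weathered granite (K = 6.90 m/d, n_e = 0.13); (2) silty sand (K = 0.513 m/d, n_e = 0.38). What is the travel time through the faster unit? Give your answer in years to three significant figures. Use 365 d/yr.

12.3 years

Unit 1 (weathered granite): v = 6.90×0.0066/0.13 = 0.3503 m/d, t = 1570/0.3503 = 4482 d
Unit 2 (silty sand): v = 0.513×0.0066/0.38 = 0.008910 m/d, t = 1570/0.008910 = 176200 d
Faster: 4482 d / 365 = 12.3 yr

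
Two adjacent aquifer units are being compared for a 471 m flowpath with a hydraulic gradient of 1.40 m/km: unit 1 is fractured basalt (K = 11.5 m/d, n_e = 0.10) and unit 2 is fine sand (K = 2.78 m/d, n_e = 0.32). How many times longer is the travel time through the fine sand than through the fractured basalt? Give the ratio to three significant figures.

13.2

Unit 1 (fractured basalt): v = 11.5×0.0014/0.10 = 0.1610 m/d, t = 471/0.1610 = 2925 d
Unit 2 (fine sand): v = 2.78×0.0014/0.32 = 0.01216 m/d, t = 471/0.01216 = 38730 d
t(fine sand) / t(fractured basalt) = 38730/2925 = 13.2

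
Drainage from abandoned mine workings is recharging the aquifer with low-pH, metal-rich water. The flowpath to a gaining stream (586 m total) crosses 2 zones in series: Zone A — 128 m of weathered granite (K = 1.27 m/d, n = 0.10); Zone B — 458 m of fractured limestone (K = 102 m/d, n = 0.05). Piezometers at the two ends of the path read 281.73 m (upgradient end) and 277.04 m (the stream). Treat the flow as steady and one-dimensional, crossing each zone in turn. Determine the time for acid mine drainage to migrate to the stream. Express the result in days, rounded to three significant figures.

801 days

Total head drop ΔH = 281.73 − 277.04 = 4.69 m
Steady 1-D flow in series ⇒ the Darcy flux q is identical in every zone and the zone head losses add (resistances L/K in series).
Σ(L/K) = 128/1.27 + 458/102 = 100.8 + 4.490 = 105.3 d
q = ΔH / Σ(L/K) = 4.69 / 105.3 = 0.04455 m/d (same in every zone)
Zone A: v = q/n = 0.04455/0.10 = 0.4455 m/d → t_A = 128/0.4455 = 287.3 d
Zone B: v = q/n = 0.04455/0.05 = 0.8910 m/d → t_B = 458/0.8910 = 514.0 d
Total t = 287.3 + 514.0 = 801.4 d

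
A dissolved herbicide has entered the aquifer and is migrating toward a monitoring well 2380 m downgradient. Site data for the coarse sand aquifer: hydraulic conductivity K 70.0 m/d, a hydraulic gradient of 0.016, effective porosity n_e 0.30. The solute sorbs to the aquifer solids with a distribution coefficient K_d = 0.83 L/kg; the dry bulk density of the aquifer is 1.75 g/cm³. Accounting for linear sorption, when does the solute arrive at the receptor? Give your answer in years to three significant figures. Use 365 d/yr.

Darcy flux q = K·i = 70.0 × 0.016 = 1.120 m/d
Seepage velocity v = q / n = 1.120 / 0.30 = 3.733 m/d
Retardation R = 1 + ρ_b·K_d/n = 1 + 1.75×0.83/0.30 = 5.842
Contaminant velocity v_c = v/R = 3.733/5.842 = 0.6391 m/d
t = L/v_c = 2380/0.6391 = 3724 d
   = 3724/365 = 10.2 yr

10.2 years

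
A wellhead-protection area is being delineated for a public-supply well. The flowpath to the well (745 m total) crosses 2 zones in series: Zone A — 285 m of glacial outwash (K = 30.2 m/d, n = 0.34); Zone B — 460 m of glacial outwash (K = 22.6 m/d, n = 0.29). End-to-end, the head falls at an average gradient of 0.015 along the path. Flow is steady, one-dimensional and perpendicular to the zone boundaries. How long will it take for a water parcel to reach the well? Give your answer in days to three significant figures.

614 days

Steady 1-D flow in series ⇒ the Darcy flux q is identical in every zone and the zone head losses add (resistances L/K in series).
Σ(L/K) = 285/30.2 + 460/22.6 = 9.437 + 20.35 = 29.79 d
K_eq = L_total / Σ(L/K) = 745 / 29.79 = 25.01 m/d
q = K_eq · i = 25.01 × 0.015 = 0.3751 m/d (same in every zone)
Zone A: v = q/n = 0.3751/0.34 = 1.103 m/d → t_A = 285/1.103 = 258.3 d
Zone B: v = q/n = 0.3751/0.29 = 1.293 m/d → t_B = 460/1.293 = 355.6 d
Total t = 258.3 + 355.6 = 613.9 d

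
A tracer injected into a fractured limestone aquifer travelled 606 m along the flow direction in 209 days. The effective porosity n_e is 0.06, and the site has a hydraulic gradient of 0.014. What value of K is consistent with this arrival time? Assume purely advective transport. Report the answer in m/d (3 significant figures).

12.4 m/d

v = L / t = 606 / 209 = 2.900 m/d
K = v · n / i = 2.900 × 0.06 / 0.014 = 12.4 m/d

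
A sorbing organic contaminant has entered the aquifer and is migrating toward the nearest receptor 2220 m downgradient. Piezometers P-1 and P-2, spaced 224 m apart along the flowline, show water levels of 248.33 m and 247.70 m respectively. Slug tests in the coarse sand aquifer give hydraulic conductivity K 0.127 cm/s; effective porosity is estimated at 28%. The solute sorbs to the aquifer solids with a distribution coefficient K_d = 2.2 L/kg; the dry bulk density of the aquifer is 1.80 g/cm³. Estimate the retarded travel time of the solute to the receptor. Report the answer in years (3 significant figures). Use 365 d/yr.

Hydraulic gradient i = (248.33 − 247.70) / 224 = 0.63 / 224 = 0.002813
K = 0.127 cm/s × 864 = 109.7 m/d
q = Ki = 109.7 × 0.002813 = 0.3086 m/d
Average linear velocity = 0.3086 / 0.28 = 1.102 m/d
Retardation R = 1 + ρ_b·K_d/n = 1 + 1.80×2.2/0.28 = 15.14
Contaminant velocity v_c = v/R = 1.102/15.14 = 0.07279 m/d
t = L/v_c = 2220/0.07279 = 30500 d
   = 30500/365 = 83.6 yr

83.6 years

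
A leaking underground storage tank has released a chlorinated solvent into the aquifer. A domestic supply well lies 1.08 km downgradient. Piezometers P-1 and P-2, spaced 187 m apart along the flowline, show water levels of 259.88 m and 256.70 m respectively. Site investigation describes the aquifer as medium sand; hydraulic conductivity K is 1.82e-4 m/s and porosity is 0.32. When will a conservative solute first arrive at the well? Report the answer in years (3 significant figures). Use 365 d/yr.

Hydraulic gradient i = (259.88 − 256.70) / 187 = 3.18 / 187 = 0.01701
K = 1.82e-4 m/s × 86400 s/d = 15.72 m/d
q = Ki = 15.72 × 0.01701 = 0.2674 m/d
v = Ki/n = 15.72·0.01701/0.32 = 0.8356 m/d
L = 1.08 km = 1080 m
t = L / v = 1080 / 0.8356 = 1292 d
   = 1292 / 365 = 3.54 yr

3.54 years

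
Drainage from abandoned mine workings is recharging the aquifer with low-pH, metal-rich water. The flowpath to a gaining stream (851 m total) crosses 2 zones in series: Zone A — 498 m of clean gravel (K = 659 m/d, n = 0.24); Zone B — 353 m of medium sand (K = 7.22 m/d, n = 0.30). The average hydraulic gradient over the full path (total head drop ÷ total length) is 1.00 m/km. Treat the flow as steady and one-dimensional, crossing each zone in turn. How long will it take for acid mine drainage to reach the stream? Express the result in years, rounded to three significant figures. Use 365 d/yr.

For zones in series the flux q is common to all zones; the equivalent conductivity is the harmonic (thickness-weighted) mean, K_eq = L_total / Σ(L_j/K_j).
Σ(L/K) = 498/659 + 353/7.22 = 0.7557 + 48.89 = 49.65 d
K_eq = L_total / Σ(L/K) = 851 / 49.65 = 17.14 m/d
q = K_eq · i = 17.14 × 0.0010 = 0.01714 m/d (same in every zone)
Zone A: v = q/n = 0.01714/0.24 = 0.07142 m/d → t_A = 498/0.07142 = 6973 d
Zone B: v = q/n = 0.01714/0.30 = 0.05714 m/d → t_B = 353/0.05714 = 6178 d
Total t = 6973 + 6178 = 13150 d
   = 13150 / 365 = 36.0 yr

36.0 years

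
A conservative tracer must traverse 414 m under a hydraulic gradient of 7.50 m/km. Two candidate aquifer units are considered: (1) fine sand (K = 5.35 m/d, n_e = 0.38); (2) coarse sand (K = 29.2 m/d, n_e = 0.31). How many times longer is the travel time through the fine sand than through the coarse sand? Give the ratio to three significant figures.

Unit 1 (fine sand): v = 5.35×0.0075/0.38 = 0.1056 m/d, t = 414/0.1056 = 3921 d
Unit 2 (coarse sand): v = 29.2×0.0075/0.31 = 0.7065 m/d, t = 414/0.7065 = 586.0 d
t(fine sand) / t(coarse sand) = 3921/586.0 = 6.69

6.69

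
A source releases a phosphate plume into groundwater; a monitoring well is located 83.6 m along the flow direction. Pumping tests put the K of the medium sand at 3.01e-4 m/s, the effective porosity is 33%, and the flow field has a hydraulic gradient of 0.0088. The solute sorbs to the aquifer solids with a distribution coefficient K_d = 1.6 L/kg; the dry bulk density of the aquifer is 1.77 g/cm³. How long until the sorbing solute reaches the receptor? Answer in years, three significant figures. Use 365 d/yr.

3.16 years

K = 3.01e-4 m/s × 86400 s/d = 26.01 m/d
q = Ki = 26.01 × 0.0088 = 0.2289 m/d
v_s = q/n_e = 0.2289/0.33 = 0.6935 m/d
Retardation R = 1 + ρ_b·K_d/n = 1 + 1.77×1.6/0.33 = 9.582
Contaminant velocity v_c = v/R = 0.6935/9.582 = 0.07238 m/d
t = L/v_c = 83.6/0.07238 = 1155 d
   = 1155/365 = 3.16 yr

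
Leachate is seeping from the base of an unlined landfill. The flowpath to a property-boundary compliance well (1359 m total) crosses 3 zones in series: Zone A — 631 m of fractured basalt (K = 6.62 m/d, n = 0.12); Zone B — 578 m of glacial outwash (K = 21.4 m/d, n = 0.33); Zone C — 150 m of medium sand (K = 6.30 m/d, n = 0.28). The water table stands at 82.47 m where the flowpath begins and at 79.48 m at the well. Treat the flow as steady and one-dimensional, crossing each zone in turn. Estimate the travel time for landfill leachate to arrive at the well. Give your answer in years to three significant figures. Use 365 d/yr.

41.3 years

Total head drop ΔH = 82.47 − 79.48 = 2.99 m
Steady 1-D flow in series ⇒ the Darcy flux q is identical in every zone and the zone head losses add (resistances L/K in series).
Σ(L/K) = 631/6.62 + 578/21.4 + 150/6.30 = 95.32 + 27.01 + 23.81 = 146.1 d
q = ΔH / Σ(L/K) = 2.99 / 146.1 = 0.02046 m/d (same in every zone)
Zone A: v = q/n = 0.02046/0.12 = 0.1705 m/d → t_A = 631/0.1705 = 3701 d
Zone B: v = q/n = 0.02046/0.33 = 0.06200 m/d → t_B = 578/0.06200 = 9322 d
Zone C: v = q/n = 0.02046/0.28 = 0.07307 m/d → t_C = 150/0.07307 = 2053 d
Total t = 3701 + 9322 + 2053 = 15080 d
   = 15080 / 365 = 41.3 yr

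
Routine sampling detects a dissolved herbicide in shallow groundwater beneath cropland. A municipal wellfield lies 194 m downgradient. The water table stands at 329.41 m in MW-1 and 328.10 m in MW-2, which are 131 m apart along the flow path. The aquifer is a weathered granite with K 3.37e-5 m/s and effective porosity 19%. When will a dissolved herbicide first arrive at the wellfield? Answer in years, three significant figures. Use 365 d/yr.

3.47 years

Hydraulic gradient i = (329.41 − 328.10) / 131 = 1.31 / 131 = 0.01000
K = 3.37e-5 m/s × 86400 s/d = 2.912 m/d
Specific discharge q = 2.912 × 0.01000 = 0.02912 m/d
v = Ki/n = 2.912·0.01000/0.19 = 0.1532 m/d
t = L / v = 194 / 0.1532 = 1266 d
   = 1266 / 365 = 3.47 yr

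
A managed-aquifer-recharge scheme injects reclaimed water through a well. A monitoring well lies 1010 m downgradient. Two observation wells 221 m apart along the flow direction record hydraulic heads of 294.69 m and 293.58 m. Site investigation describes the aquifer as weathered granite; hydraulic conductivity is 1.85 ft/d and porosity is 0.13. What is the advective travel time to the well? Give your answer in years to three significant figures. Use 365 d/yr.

127 years

Hydraulic gradient i = (294.69 − 293.58) / 221 = 1.11 / 221 = 0.005023
K = 1.85 ft/d × 0.3048 = 0.5639 m/d
Darcy flux q = K·i = 0.5639 × 0.005023 = 0.002832 m/d
v = Ki/n = 0.5639·0.005023/0.13 = 0.02179 m/d
t = L / v = 1010 / 0.02179 = 46360 d
   = 46360 / 365 = 127 yr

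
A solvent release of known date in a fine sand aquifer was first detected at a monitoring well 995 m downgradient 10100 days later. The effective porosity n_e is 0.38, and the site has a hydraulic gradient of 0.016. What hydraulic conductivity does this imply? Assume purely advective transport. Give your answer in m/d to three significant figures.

v = L / t = 995 / 10100 = 0.09851 m/d
K = v · n / i = 0.09851 × 0.38 / 0.016 = 2.34 m/d

2.34 m/d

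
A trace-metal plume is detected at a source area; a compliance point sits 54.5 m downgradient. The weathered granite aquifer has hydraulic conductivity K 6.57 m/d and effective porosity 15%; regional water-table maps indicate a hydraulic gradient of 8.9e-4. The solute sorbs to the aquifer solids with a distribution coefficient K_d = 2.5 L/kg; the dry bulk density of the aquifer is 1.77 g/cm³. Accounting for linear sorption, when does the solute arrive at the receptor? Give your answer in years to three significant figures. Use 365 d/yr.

117 years

Specific discharge q = 6.57 × 8.9e-4 = 0.005847 m/d
Seepage velocity v = q / n = 0.005847 / 0.15 = 0.03898 m/d
Retardation R = 1 + ρ_b·K_d/n = 1 + 1.77×2.5/0.15 = 30.50
Contaminant velocity v_c = v/R = 0.03898/30.50 = 0.001278 m/d
t = L/v_c = 54.5/0.001278 = 42640 d
   = 42640/365 = 117 yr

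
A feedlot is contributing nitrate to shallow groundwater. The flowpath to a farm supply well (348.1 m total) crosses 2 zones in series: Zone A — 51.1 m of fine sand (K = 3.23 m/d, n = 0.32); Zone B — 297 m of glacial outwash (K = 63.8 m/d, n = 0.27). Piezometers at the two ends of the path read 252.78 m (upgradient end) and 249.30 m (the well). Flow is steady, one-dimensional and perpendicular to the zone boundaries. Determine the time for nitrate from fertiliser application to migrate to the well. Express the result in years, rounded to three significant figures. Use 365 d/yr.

Total head drop ΔH = 252.78 − 249.30 = 3.48 m
Steady 1-D flow in series ⇒ the Darcy flux q is identical in every zone and the zone head losses add (resistances L/K in series).
Σ(L/K) = 51.1/3.23 + 297/63.8 = 15.82 + 4.655 = 20.48 d
q = ΔH / Σ(L/K) = 3.48 / 20.48 = 0.1700 m/d (same in every zone)
Zone A: v = q/n = 0.1700/0.32 = 0.5311 m/d → t_A = 51.1/0.5311 = 96.21 d
Zone B: v = q/n = 0.1700/0.27 = 0.6295 m/d → t_B = 297/0.6295 = 471.8 d
Total t = 96.21 + 471.8 = 568.0 d
   = 568.0 / 365 = 1.56 yr

1.56 years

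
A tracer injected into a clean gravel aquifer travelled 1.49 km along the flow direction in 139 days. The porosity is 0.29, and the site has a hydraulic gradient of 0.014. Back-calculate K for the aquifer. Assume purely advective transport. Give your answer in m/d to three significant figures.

L = 1.49 km = 1490 m
v = L / t = 1490 / 139 = 10.72 m/d
K = v · n / i = 10.72 × 0.29 / 0.014 = 222 m/d

222 m/d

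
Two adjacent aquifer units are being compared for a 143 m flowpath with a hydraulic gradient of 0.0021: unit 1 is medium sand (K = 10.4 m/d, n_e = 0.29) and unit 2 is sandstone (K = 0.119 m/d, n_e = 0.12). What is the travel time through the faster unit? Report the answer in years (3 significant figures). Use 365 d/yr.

Unit 1 (medium sand): v = 10.4×0.0021/0.29 = 0.07531 m/d, t = 143/0.07531 = 1899 d
Unit 2 (sandstone): v = 0.119×0.0021/0.12 = 0.002082 m/d, t = 143/0.002082 = 68670 d
Faster: 1899 d / 365 = 5.20 yr

5.20 years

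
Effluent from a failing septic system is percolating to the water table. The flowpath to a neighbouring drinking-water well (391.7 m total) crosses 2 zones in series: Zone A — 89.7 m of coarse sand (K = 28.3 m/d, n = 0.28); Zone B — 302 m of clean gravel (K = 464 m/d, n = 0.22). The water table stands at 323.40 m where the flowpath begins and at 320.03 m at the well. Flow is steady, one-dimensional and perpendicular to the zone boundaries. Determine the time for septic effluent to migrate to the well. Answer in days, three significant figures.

Total head drop ΔH = 323.40 − 320.03 = 3.37 m
Steady 1-D flow in series ⇒ the Darcy flux q is identical in every zone and the zone head losses add (resistances L/K in series).
Σ(L/K) = 89.7/28.3 + 302/464 = 3.170 + 0.6509 = 3.820 d
q = ΔH / Σ(L/K) = 3.37 / 3.820 = 0.8821 m/d (same in every zone)
Zone A: v = q/n = 0.8821/0.28 = 3.150 m/d → t_A = 89.7/3.150 = 28.47 d
Zone B: v = q/n = 0.8821/0.22 = 4.009 m/d → t_B = 302/4.009 = 75.32 d
Total t = 28.47 + 75.32 = 103.8 d

104 days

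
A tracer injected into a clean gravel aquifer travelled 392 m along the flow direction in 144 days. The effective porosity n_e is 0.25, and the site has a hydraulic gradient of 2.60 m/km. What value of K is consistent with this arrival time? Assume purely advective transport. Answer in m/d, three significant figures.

262 m/d

v = L / t = 392 / 144 = 2.722 m/d
K = v · n / i = 2.722 × 0.25 / 0.0026 = 262 m/d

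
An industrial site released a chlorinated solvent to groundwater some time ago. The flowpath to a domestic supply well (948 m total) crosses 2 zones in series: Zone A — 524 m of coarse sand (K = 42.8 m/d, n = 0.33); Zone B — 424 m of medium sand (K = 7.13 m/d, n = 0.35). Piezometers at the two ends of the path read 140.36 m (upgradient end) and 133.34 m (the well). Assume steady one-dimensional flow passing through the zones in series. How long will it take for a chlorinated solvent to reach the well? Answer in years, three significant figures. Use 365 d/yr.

Total head drop ΔH = 140.36 − 133.34 = 7.02 m
Continuity: the same q passes through each zone, so ΔH = q·Σ(L_j/K_j) — the zones act as resistances in series.
Σ(L/K) = 524/42.8 + 424/7.13 = 12.24 + 59.47 = 71.71 d
q = ΔH / Σ(L/K) = 7.02 / 71.71 = 0.09789 m/d (same in every zone)
Zone A: v = q/n = 0.09789/0.33 = 0.2966 m/d → t_A = 524/0.2966 = 1766 d
Zone B: v = q/n = 0.09789/0.35 = 0.2797 m/d → t_B = 424/0.2797 = 1516 d
Total t = 1766 + 1516 = 3282 d
   = 3282 / 365 = 8.99 yr

8.99 years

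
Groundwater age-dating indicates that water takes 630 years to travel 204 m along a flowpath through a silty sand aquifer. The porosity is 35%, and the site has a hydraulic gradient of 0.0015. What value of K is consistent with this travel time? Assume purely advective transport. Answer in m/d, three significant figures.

0.207 m/d

t = 630 years = 230000 d
v = L / t = 204 / 230000 = 8.871e-4 m/d
K = v · n / i = 8.871e-4 × 0.35 / 0.0015 = 0.207 m/d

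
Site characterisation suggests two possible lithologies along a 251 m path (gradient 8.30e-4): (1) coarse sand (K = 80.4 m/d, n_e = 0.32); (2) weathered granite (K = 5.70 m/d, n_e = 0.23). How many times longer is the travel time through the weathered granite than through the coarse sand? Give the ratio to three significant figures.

Unit 1 (coarse sand): v = 80.4×8.3e-4/0.32 = 0.2085 m/d, t = 251/0.2085 = 1204 d
Unit 2 (weathered granite): v = 5.70×8.3e-4/0.23 = 0.02057 m/d, t = 251/0.02057 = 12200 d
t(weathered granite) / t(coarse sand) = 12200/1204 = 10.1

10.1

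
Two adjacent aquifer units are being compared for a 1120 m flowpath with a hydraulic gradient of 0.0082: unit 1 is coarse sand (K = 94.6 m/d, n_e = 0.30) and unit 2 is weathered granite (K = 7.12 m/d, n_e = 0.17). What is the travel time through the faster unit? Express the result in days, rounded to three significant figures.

Unit 1 (coarse sand): v = 94.6×0.0082/0.30 = 2.586 m/d, t = 1120/2.586 = 433.1 d
Unit 2 (weathered granite): v = 7.12×0.0082/0.17 = 0.3434 m/d, t = 1120/0.3434 = 3261 d
Faster unit: t = 433 d

433 days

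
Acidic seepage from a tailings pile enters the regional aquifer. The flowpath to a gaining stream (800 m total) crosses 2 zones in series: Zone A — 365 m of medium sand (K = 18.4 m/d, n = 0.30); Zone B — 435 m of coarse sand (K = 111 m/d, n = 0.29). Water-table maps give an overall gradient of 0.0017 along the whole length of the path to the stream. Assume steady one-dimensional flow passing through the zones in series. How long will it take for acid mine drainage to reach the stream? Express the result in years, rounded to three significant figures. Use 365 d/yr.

11.3 years

Continuity: the same q passes through each zone, so ΔH = q·Σ(L_j/K_j) — the zones act as resistances in series.
Σ(L/K) = 365/18.4 + 435/111 = 19.84 + 3.919 = 23.76 d
K_eq = L_total / Σ(L/K) = 800 / 23.76 = 33.68 m/d
q = K_eq · i = 33.68 × 0.0017 = 0.05725 m/d (same in every zone)
Zone A: v = q/n = 0.05725/0.30 = 0.1908 m/d → t_A = 365/0.1908 = 1913 d
Zone B: v = q/n = 0.05725/0.29 = 0.1974 m/d → t_B = 435/0.1974 = 2204 d
Total t = 1913 + 2204 = 4116 d
   = 4116 / 365 = 11.3 yr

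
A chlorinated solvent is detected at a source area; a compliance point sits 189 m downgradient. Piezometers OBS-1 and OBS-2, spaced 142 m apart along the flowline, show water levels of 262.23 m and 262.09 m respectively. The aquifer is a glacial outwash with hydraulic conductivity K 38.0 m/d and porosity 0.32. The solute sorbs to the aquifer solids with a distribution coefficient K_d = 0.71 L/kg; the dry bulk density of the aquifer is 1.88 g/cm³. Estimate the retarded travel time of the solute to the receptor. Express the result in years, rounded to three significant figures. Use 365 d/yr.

22.9 years

Hydraulic gradient i = (262.23 − 262.09) / 142 = 0.14 / 142 = 9.859e-4
Darcy flux q = K·i = 38.0 × 9.859e-4 = 0.03746 m/d
Average linear velocity = 0.03746 / 0.32 = 0.1171 m/d
Retardation R = 1 + ρ_b·K_d/n = 1 + 1.88×0.71/0.32 = 5.171
Contaminant velocity v_c = v/R = 0.1171/5.171 = 0.02264 m/d
t = L/v_c = 189/0.02264 = 8348 d
   = 8348/365 = 22.9 yr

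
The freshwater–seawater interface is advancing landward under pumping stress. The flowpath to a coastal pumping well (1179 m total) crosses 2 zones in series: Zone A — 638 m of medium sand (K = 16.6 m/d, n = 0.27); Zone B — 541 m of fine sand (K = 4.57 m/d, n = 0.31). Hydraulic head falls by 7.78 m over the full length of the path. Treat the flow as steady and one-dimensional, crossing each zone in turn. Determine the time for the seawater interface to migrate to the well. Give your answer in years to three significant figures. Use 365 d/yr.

18.8 years

Continuity: the same q passes through each zone, so ΔH = q·Σ(L_j/K_j) — the zones act as resistances in series.
Σ(L/K) = 638/16.6 + 541/4.57 = 38.43 + 118.4 = 156.8 d
q = ΔH / Σ(L/K) = 7.78 / 156.8 = 0.04961 m/d (same in every zone)
Zone A: v = q/n = 0.04961/0.27 = 0.1838 m/d → t_A = 638/0.1838 = 3472 d
Zone B: v = q/n = 0.04961/0.31 = 0.1600 m/d → t_B = 541/0.1600 = 3380 d
Total t = 3472 + 3380 = 6852 d
   = 6852 / 365 = 18.8 yr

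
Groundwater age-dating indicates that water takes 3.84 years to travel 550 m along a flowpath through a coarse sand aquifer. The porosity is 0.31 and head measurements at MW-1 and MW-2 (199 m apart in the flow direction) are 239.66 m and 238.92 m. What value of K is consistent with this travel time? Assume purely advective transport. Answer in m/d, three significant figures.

Hydraulic gradient i = (239.66 − 238.92) / 199 = 0.74 / 199 = 0.003719
t = 3.84 years = 1402 d
v = L / t = 550 / 1402 = 0.3924 m/d
K = v · n / i = 0.3924 × 0.31 / 0.003719 = 32.7 m/d

32.7 m/d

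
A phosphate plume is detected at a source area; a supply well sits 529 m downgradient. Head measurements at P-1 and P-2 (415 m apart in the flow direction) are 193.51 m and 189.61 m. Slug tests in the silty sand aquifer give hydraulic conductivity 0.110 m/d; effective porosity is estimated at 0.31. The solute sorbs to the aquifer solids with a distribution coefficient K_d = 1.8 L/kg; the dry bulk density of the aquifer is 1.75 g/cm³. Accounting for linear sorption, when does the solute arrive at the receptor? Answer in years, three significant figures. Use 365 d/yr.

4850 years

Hydraulic gradient i = (193.51 − 189.61) / 415 = 3.90 / 415 = 0.009398
q = Ki = 0.110 × 0.009398 = 0.001034 m/d
Seepage velocity v = q / n = 0.001034 / 0.31 = 0.003335 m/d
Retardation R = 1 + ρ_b·K_d/n = 1 + 1.75×1.8/0.31 = 11.16
Contaminant velocity v_c = v/R = 0.003335/11.16 = 2.988e-4 m/d
t = L/v_c = 529/2.988e-4 = 1.771e6 d
   = 1.771e6/365 = 4850 yr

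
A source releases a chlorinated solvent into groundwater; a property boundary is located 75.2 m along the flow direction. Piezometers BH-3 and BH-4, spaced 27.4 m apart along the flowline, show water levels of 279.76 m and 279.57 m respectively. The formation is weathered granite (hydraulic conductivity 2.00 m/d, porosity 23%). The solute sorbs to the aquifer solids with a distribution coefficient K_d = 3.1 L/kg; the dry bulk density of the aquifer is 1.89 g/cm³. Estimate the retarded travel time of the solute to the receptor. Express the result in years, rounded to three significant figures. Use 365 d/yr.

Hydraulic gradient i = (279.76 − 279.57) / 27.4 = 0.19 / 27.4 = 0.006934
Darcy flux q = K·i = 2.00 × 0.006934 = 0.01387 m/d
v = Ki/n = 2.00·0.006934/0.23 = 0.06030 m/d
Retardation R = 1 + ρ_b·K_d/n = 1 + 1.89×3.1/0.23 = 26.47
Contaminant velocity v_c = v/R = 0.06030/26.47 = 0.002278 m/d
t = L/v_c = 75.2/0.002278 = 33020 d
   = 33020/365 = 90.5 yr

90.5 years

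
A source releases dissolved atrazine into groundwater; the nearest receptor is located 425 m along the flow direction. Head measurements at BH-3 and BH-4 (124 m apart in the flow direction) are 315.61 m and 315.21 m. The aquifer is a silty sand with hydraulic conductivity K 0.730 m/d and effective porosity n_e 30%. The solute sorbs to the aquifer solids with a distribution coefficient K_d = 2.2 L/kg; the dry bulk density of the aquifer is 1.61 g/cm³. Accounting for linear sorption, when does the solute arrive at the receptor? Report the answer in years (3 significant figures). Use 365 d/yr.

Hydraulic gradient i = (315.61 − 315.21) / 124 = 0.40 / 124 = 0.003226
Darcy flux q = K·i = 0.730 × 0.003226 = 0.002355 m/d
Seepage velocity v = q / n = 0.002355 / 0.30 = 0.007849 m/d
Retardation R = 1 + ρ_b·K_d/n = 1 + 1.61×2.2/0.30 = 12.81
Contaminant velocity v_c = v/R = 0.007849/12.81 = 6.129e-4 m/d
t = L/v_c = 425/6.129e-4 = 693400 d
   = 693400/365 = 1900 yr

1900 years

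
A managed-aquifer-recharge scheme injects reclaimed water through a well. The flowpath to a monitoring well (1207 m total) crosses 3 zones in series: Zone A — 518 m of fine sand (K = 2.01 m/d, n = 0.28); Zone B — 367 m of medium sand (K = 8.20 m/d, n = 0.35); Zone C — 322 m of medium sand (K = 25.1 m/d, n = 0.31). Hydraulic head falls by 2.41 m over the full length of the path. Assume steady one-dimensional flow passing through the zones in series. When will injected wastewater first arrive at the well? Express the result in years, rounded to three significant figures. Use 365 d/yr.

134 years

Continuity: the same q passes through each zone, so ΔH = q·Σ(L_j/K_j) — the zones act as resistances in series.
Σ(L/K) = 518/2.01 + 367/8.20 + 322/25.1 = 257.7 + 44.76 + 12.83 = 315.3 d
q = ΔH / Σ(L/K) = 2.41 / 315.3 = 0.007644 m/d (same in every zone)
Zone A: v = q/n = 0.007644/0.28 = 0.02730 m/d → t_A = 518/0.02730 = 18980 d
Zone B: v = q/n = 0.007644/0.35 = 0.02184 m/d → t_B = 367/0.02184 = 16800 d
Zone C: v = q/n = 0.007644/0.31 = 0.02466 m/d → t_C = 322/0.02466 = 13060 d
Total t = 18980 + 16800 + 13060 = 48840 d
   = 48840 / 365 = 134 yr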